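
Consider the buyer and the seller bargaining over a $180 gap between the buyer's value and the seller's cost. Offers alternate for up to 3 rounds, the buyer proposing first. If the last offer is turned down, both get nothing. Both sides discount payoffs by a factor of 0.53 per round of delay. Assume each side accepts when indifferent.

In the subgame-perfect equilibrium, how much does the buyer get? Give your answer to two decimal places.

Work backward from the last round.
Round 3 (the buyer proposes): rejection yields 0 for the seller; the buyer offers 0 and keeps 180.
Round 2 (the seller proposes): the buyer can get 180 next round, worth 0.53 × 180 = 95.4 now. The seller offers 95.4 and keeps 180 − 95.4 = 84.6.
Round 1 (the buyer proposes): the seller can get 84.6 next round, worth 0.53 × 84.6 = 44.838 now, so the buyer offers 44.838, keeping 135.162.

135.16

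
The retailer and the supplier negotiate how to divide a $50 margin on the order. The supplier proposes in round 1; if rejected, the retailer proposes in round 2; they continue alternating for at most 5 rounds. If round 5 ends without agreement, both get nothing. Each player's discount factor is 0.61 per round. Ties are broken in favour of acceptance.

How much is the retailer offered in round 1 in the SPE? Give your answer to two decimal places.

16.32

Solve by backward induction from round 5.
Round 5 (the supplier proposes): the retailer will accept anything ≥ 0, so the supplier offers 0 and keeps 50.
Round 4 (the retailer proposes): the supplier can get 50 next round, worth 0.61 × 50 = 30.5 now; the retailer offers that and keeps 19.5.
Round 3 (the supplier proposes): the retailer can get 19.5 next round, worth 0.61 × 19.5 = 11.895 now. The supplier offers 11.895 and keeps 50 − 11.895 = 38.105.
Round 2 (the retailer proposes): the supplier can get 38.105 next round, worth 0.61 × 38.105 = 23.24405 now; the retailer offers that and keeps 26.75595.
Round 1 (the supplier proposes): the retailer can get 26.75595 next round, worth 0.61 × 26.75595 = 16.3211295 now, so the supplier offers 16.3211295, keeping 33.6788705.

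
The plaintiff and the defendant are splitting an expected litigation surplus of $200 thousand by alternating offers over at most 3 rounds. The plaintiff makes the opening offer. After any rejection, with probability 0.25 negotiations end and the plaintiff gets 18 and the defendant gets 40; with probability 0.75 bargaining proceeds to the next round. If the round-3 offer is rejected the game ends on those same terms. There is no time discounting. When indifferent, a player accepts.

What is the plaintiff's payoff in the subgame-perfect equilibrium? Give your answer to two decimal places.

Round 3 (the plaintiff proposes): the defendant gets 40 if talks fail, so the plaintiff offers 40 and keeps 160.
Round 2 (the defendant proposes): rejecting gives the plaintiff an expected 0.75 × 160 + 0.25 × 18 = 124.5, so the defendant offers 124.5, keeping 75.5.
Round 1 (the plaintiff proposes): rejecting gives the defendant an expected 0.75 × 75.5 + 0.25 × 40 = 66.625. The plaintiff offers 66.625 and keeps 200 − 66.625 = 133.375.

133.38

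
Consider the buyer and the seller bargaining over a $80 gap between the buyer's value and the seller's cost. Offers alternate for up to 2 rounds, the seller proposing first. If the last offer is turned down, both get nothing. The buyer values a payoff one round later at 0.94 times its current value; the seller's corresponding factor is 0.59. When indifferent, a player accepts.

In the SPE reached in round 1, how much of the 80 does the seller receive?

4.8

Round 2 (the buyer proposes): the seller will accept anything ≥ 0, so the buyer offers 0 and keeps 80.
Round 1 (the seller proposes): the buyer can get 80 next round, worth 0.94 × 80 = 75.2 now; the seller offers that and keeps 4.8.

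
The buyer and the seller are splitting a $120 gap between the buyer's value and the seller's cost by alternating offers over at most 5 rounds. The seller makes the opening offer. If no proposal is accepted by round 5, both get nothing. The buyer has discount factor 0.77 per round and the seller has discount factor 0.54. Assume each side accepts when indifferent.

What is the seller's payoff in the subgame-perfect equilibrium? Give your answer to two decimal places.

Round 5 (the seller proposes): the buyer will accept anything ≥ 0, so the seller offers 0 and keeps 120.
Round 4 (the buyer proposes): the seller can get 120 next round, worth 0.54 × 120 = 64.8 now; the buyer offers that and keeps 55.2.
Round 3 (the seller proposes): the buyer can get 55.2 next round, worth 0.77 × 55.2 = 42.504 now, so the seller offers 42.504, keeping 77.496.
Round 2 (the buyer proposes): the seller can get 77.496 next round, worth 0.54 × 77.496 = 41.84784 now. The buyer offers 41.84784 and keeps 120 − 41.84784 = 78.15216.
Round 1 (the seller proposes): the buyer can get 78.15216 next round, worth 0.77 × 78.15216 = 60.1771632 now; the seller offers that and keeps 59.8228368.

59.82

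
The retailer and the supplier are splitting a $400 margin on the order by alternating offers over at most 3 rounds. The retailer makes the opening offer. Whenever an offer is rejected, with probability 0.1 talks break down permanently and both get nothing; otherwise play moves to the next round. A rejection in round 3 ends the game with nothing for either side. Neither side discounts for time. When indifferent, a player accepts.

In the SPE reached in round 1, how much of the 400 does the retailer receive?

364

By backward induction:
Round 3 (the retailer proposes): the supplier will accept anything ≥ 0, so the retailer offers 0 and keeps 400.
Round 2 (the supplier proposes): rejecting gives the retailer an expected 0.9 × 400 = 360. The supplier offers 360 and keeps 400 − 360 = 40.
Round 1 (the retailer proposes): rejecting gives the supplier an expected 0.9 × 40 = 36. The retailer offers 36 and keeps 400 − 36 = 364.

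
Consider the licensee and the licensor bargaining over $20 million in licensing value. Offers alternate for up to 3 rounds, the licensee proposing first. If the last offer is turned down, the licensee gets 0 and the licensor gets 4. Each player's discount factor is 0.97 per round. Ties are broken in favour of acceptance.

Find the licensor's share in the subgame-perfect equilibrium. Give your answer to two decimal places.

4.35

Round 3 (the licensee proposes): the licensor gets 4 if talks fail, so the licensee offers 4 and keeps 16.
Round 2 (the licensor proposes): the licensee can get 16 next round, worth 0.97 × 16 = 15.52 now, so the licensor offers 15.52, keeping 4.48.
Round 1 (the licensee proposes): the licensor can get 4.48 next round, worth 0.97 × 4.48 = 4.3456 now; the licensee offers that and keeps 15.6544.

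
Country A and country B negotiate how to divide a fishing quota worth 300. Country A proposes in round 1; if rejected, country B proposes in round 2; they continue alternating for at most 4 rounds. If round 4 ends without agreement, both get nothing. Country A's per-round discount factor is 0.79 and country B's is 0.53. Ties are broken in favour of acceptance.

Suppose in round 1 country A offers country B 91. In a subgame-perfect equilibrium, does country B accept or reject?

Work out country B's continuation value if the offer is rejected.
Round 4 (country B proposes): country A will accept anything ≥ 0, so country B offers 0 and keeps 300.
Round 3 (country A proposes): country B can get 300 next round, worth 0.53 × 300 = 159 now; country A offers that and keeps 141.
Round 2 (country B proposes): country A can get 141 next round, worth 0.79 × 141 = 111.39 now, so country B offers 111.39, keeping 188.61.
So by rejecting in round 1, country B gets 188.61 next round, worth 0.53 × 188.61 = 99.9633 now.
Offer 91 < 99.9633, so country B rejects.

Reject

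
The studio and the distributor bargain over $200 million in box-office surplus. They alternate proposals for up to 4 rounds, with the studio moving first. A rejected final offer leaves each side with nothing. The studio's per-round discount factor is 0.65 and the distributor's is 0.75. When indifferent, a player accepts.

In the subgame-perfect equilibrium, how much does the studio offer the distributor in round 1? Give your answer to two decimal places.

125.63

By backward induction:
Round 4 (the distributor proposes): rejection yields 0 for the studio; the distributor offers 0 and keeps 200.
Round 3 (the studio proposes): the distributor can get 200 next round, worth 0.75 × 200 = 150 now; the studio offers that and keeps 50.
Round 2 (the distributor proposes): the studio can get 50 next round, worth 0.65 × 50 = 32.5 now; the distributor offers that and keeps 167.5.
Round 1 (the studio proposes): the distributor can get 167.5 next round, worth 0.75 × 167.5 = 125.625 now, so the studio offers 125.625, keeping 74.375.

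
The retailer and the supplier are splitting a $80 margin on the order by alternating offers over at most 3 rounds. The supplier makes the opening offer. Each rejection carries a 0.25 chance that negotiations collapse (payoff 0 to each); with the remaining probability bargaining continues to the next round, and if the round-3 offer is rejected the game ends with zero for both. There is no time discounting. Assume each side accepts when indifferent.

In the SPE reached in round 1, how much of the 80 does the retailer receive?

Round 3 (the supplier proposes): rejection yields 0 for the retailer; the supplier offers 0 and keeps 80.
Round 2 (the retailer proposes): rejecting gives the supplier an expected 0.75 × 80 = 60. The retailer offers 60 and keeps 80 − 60 = 20.
Round 1 (the supplier proposes): rejecting gives the retailer an expected 0.75 × 20 = 15, so the supplier offers 15, keeping 65.

15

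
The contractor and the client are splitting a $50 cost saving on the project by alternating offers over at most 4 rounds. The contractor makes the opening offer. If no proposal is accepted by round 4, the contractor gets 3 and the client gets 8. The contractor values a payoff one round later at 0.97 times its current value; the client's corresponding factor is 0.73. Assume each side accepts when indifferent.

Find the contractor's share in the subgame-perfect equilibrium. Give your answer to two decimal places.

24.61

By backward induction:
Round 4 (the client proposes): the contractor gets 3 if talks fail, so the client offers 3 and keeps 47.
Round 3 (the contractor proposes): the client can get 47 next round, worth 0.73 × 47 = 34.31 now, so the contractor offers 34.31, keeping 15.69.
Round 2 (the client proposes): the contractor can get 15.69 next round, worth 0.97 × 15.69 = 15.2193 now. The client offers 15.2193 and keeps 50 − 15.2193 = 34.7807.
Round 1 (the contractor proposes): the client can get 34.7807 next round, worth 0.73 × 34.7807 = 25.389911 now; the contractor offers that and keeps 24.610089.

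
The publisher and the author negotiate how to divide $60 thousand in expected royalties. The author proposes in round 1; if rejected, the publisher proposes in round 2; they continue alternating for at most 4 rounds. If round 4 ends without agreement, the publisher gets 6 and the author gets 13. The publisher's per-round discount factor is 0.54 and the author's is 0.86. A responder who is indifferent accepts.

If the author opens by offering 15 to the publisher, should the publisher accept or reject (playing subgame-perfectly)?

Reject

Round 4 (the publisher proposes): the author gets 13 if talks fail, so the publisher offers 13 and keeps 47.
Round 3 (the author proposes): the publisher can get 47 next round, worth 0.54 × 47 = 25.38 now; the author offers that and keeps 34.62.
Round 2 (the publisher proposes): the author can get 34.62 next round, worth 0.86 × 34.62 = 29.7732 now. The publisher offers 29.7732 and keeps 60 − 29.7732 = 30.2268.
So by rejecting in round 1, the publisher gets 30.2268 next round, worth 0.54 × 30.2268 = 16.322472 now.
Offer 15 < 16.322472, so the publisher rejects.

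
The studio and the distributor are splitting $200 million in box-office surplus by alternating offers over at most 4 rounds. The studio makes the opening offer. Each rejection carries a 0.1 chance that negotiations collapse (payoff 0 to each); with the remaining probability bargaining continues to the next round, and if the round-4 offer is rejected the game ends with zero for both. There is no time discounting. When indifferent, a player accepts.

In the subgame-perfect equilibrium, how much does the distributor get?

By backward induction:
Round 4 (the distributor proposes): rejection yields 0 for the studio; the distributor offers 0 and keeps 200.
Round 3 (the studio proposes): rejecting gives the distributor an expected 0.9 × 200 = 180, so the studio offers 180, keeping 20.
Round 2 (the distributor proposes): rejecting gives the studio an expected 0.9 × 20 = 18; the distributor offers that and keeps 182.
Round 1 (the studio proposes): rejecting gives the distributor an expected 0.9 × 182 = 163.8. The studio offers 163.8 and keeps 200 − 163.8 = 36.2.

163.8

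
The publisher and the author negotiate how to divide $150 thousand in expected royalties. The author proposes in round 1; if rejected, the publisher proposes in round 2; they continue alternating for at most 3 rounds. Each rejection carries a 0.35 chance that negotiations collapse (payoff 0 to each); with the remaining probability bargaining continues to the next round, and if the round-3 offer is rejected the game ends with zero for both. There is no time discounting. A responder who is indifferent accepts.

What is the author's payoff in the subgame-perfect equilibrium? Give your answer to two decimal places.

115.88

Round 3 (the author proposes): the publisher will accept anything ≥ 0, so the author offers 0 and keeps 150.
Round 2 (the publisher proposes): rejecting gives the author an expected 0.65 × 150 = 97.5, so the publisher offers 97.5, keeping 52.5.
Round 1 (the author proposes): rejecting gives the publisher an expected 0.65 × 52.5 = 34.125; the author offers that and keeps 115.875.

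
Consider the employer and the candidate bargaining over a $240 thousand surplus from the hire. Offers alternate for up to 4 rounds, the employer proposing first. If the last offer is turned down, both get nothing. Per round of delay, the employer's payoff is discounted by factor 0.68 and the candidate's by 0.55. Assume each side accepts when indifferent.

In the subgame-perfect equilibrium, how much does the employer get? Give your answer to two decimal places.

Round 4 (the candidate proposes): rejection yields 0 for the employer; the candidate offers 0 and keeps 240.
Round 3 (the employer proposes): the candidate can get 240 next round, worth 0.55 × 240 = 132 now. The employer offers 132 and keeps 240 − 132 = 108.
Round 2 (the candidate proposes): the employer can get 108 next round, worth 0.68 × 108 = 73.44 now, so the candidate offers 73.44, keeping 166.56.
Round 1 (the employer proposes): the candidate can get 166.56 next round, worth 0.55 × 166.56 = 91.608 now, so the employer offers 91.608, keeping 148.392.

148.39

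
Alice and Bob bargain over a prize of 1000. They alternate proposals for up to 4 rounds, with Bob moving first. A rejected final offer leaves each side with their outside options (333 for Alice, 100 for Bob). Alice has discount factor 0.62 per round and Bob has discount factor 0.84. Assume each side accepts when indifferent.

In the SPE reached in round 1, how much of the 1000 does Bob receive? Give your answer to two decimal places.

610.19

Round 4 (Alice proposes): Bob gets 100 if talks fail, so Alice offers 100 and keeps 900.
Round 3 (Bob proposes): Alice can get 900 next round, worth 0.62 × 900 = 558 now, so Bob offers 558, keeping 442.
Round 2 (Alice proposes): Bob can get 442 next round, worth 0.84 × 442 = 371.28 now; Alice offers that and keeps 628.72.
Round 1 (Bob proposes): Alice can get 628.72 next round, worth 0.62 × 628.72 = 389.8064 now. Bob offers 389.8064 and keeps 1000 − 389.8064 = 610.1936.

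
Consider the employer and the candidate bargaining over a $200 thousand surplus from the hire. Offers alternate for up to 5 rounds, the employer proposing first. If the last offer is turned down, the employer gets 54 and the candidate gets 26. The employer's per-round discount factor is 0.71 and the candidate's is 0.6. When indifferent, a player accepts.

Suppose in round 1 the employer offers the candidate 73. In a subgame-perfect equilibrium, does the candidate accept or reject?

Accept

Round 5 (the employer proposes): the candidate gets 26 if talks fail, so the employer offers 26 and keeps 174.
Round 4 (the candidate proposes): the employer can get 174 next round, worth 0.71 × 174 = 123.54 now; the candidate offers that and keeps 76.46.
Round 3 (the employer proposes): the candidate can get 76.46 next round, worth 0.6 × 76.46 = 45.876 now, so the employer offers 45.876, keeping 154.124.
Round 2 (the candidate proposes): the employer can get 154.124 next round, worth 0.71 × 154.124 = 109.42804 now. The candidate offers 109.42804 and keeps 200 − 109.42804 = 90.57196.
So by rejecting in round 1, the candidate gets 90.57196 next round, worth 0.6 × 90.57196 = 54.343176 now.
Offer 73 ≥ 54.343176, so the candidate accepts.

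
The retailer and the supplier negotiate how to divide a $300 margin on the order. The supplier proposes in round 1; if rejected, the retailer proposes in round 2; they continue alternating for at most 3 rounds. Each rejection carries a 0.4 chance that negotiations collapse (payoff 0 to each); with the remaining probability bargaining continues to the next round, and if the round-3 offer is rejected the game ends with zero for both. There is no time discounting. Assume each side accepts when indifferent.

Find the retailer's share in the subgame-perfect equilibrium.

Round 3 (the supplier proposes): rejection yields 0 for the retailer; the supplier offers 0 and keeps 300.
Round 2 (the retailer proposes): rejecting gives the supplier an expected 0.6 × 300 = 180. The retailer offers 180 and keeps 300 − 180 = 120.
Round 1 (the supplier proposes): rejecting gives the retailer an expected 0.6 × 120 = 72; the supplier offers that and keeps 228.

72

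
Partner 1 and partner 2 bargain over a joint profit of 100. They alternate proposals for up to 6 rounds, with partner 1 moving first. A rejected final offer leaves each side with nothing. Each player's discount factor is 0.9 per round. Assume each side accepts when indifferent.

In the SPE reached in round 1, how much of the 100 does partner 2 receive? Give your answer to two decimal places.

Solve by backward induction from round 6.
Round 6 (partner 2 proposes): partner 1 will accept anything ≥ 0, so partner 2 offers 0 and keeps 100.
Round 5 (partner 1 proposes): partner 2 can get 100 next round, worth 0.9 × 100 = 90 now; partner 1 offers that and keeps 10.
Round 4 (partner 2 proposes): partner 1 can get 10 next round, worth 0.9 × 10 = 9 now, so partner 2 offers 9, keeping 91.
Round 3 (partner 1 proposes): partner 2 can get 91 next round, worth 0.9 × 91 = 81.9 now; partner 1 offers that and keeps 18.1.
Round 2 (partner 2 proposes): partner 1 can get 18.1 next round, worth 0.9 × 18.1 = 16.29 now, so partner 2 offers 16.29, keeping 83.71.
Round 1 (partner 1 proposes): partner 2 can get 83.71 next round, worth 0.9 × 83.71 = 75.339 now; partner 1 offers that and keeps 24.661.

75.34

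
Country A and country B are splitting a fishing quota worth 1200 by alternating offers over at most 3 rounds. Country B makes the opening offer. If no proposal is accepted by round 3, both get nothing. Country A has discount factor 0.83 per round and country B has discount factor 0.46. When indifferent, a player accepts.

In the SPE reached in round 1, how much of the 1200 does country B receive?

662.16

Round 3 (country B proposes): rejection yields 0 for country A; country B offers 0 and keeps 1200.
Round 2 (country A proposes): country B can get 1200 next round, worth 0.46 × 1200 = 552 now, so country A offers 552, keeping 648.
Round 1 (country B proposes): country A can get 648 next round, worth 0.83 × 648 = 537.84 now, so country B offers 537.84, keeping 662.16.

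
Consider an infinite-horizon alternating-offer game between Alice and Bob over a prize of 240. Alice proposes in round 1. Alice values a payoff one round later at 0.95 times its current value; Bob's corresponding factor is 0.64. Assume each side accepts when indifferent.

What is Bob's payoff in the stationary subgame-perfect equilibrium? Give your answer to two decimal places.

When Alice proposes, Bob accepts any offer worth at least 0.64 times what Bob would get by proposing next round; and vice versa.
This gives x = 240 − 0.64y and y = 240 − 0.95x, where x and y are each side's share when it proposes.
Hence (1 − 0.64·0.95)x = 240(1 − 0.64), i.e. 0.392·x = 86.4.
x ≈ 220.4082; Bob's share is 240 − x ≈ 19.5918.

19.59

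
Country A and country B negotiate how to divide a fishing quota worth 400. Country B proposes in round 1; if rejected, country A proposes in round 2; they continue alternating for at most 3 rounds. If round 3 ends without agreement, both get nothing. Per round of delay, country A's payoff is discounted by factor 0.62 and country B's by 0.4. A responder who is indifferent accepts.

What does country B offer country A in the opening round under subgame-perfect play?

148.8

By backward induction:
Round 3 (country B proposes): rejection yields 0 for country A; country B offers 0 and keeps 400.
Round 2 (country A proposes): country B can get 400 next round, worth 0.4 × 400 = 160 now. Country A offers 160 and keeps 400 − 160 = 240.
Round 1 (country B proposes): country A can get 240 next round, worth 0.62 × 240 = 148.8 now, so country B offers 148.8, keeping 251.2.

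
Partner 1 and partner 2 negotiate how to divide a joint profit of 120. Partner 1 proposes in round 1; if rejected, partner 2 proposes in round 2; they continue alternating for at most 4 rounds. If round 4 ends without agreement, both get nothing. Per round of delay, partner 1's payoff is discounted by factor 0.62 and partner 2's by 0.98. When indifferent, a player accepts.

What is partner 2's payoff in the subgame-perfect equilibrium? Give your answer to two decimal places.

116.14

Round 4 (partner 2 proposes): partner 1 will accept anything ≥ 0, so partner 2 offers 0 and keeps 120.
Round 3 (partner 1 proposes): partner 2 can get 120 next round, worth 0.98 × 120 = 117.6 now. Partner 1 offers 117.6 and keeps 120 − 117.6 = 2.4.
Round 2 (partner 2 proposes): partner 1 can get 2.4 next round, worth 0.62 × 2.4 = 1.488 now, so partner 2 offers 1.488, keeping 118.512.
Round 1 (partner 1 proposes): partner 2 can get 118.512 next round, worth 0.98 × 118.512 = 116.14176 now, so partner 1 offers 116.14176, keeping 3.85824.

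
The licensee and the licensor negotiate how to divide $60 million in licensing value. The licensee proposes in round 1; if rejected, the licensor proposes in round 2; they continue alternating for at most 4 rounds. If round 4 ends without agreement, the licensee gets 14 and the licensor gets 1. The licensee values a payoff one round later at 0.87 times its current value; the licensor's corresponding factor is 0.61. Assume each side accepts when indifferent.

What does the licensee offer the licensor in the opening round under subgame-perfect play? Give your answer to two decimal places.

Round 4 (the licensor proposes): the licensee gets 14 if talks fail, so the licensor offers 14 and keeps 46.
Round 3 (the licensee proposes): the licensor can get 46 next round, worth 0.61 × 46 = 28.06 now, so the licensee offers 28.06, keeping 31.94.
Round 2 (the licensor proposes): the licensee can get 31.94 next round, worth 0.87 × 31.94 = 27.7878 now, so the licensor offers 27.7878, keeping 32.2122.
Round 1 (the licensee proposes): the licensor can get 32.2122 next round, worth 0.61 × 32.2122 = 19.649442 now. The licensee offers 19.649442 and keeps 60 − 19.649442 = 40.350558.

19.65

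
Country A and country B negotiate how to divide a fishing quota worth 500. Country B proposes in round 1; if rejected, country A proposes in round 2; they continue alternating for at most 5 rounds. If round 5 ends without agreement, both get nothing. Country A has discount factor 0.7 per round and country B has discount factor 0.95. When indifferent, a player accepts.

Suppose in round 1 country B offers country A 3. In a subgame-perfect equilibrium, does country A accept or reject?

Reject

Round 5 (country B proposes): country A will accept anything ≥ 0, so country B offers 0 and keeps 500.
Round 4 (country A proposes): country B can get 500 next round, worth 0.95 × 500 = 475 now; country A offers that and keeps 25.
Round 3 (country B proposes): country A can get 25 next round, worth 0.7 × 25 = 17.5 now. Country B offers 17.5 and keeps 500 − 17.5 = 482.5.
Round 2 (country A proposes): country B can get 482.5 next round, worth 0.95 × 482.5 = 458.375 now. Country A offers 458.375 and keeps 500 − 458.375 = 41.625.
So by rejecting in round 1, country A gets 41.625 next round, worth 0.7 × 41.625 = 29.1375 now.
Offer 3 < 29.1375, so country A rejects.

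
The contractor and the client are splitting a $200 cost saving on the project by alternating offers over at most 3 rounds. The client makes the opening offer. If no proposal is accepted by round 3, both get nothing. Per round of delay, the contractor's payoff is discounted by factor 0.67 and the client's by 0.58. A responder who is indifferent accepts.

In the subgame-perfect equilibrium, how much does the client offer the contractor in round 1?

Round 3 (the client proposes): the contractor will accept anything ≥ 0, so the client offers 0 and keeps 200.
Round 2 (the contractor proposes): the client can get 200 next round, worth 0.58 × 200 = 116 now, so the contractor offers 116, keeping 84.
Round 1 (the client proposes): the contractor can get 84 next round, worth 0.67 × 84 = 56.28 now. The client offers 56.28 and keeps 200 − 56.28 = 143.72.

56.28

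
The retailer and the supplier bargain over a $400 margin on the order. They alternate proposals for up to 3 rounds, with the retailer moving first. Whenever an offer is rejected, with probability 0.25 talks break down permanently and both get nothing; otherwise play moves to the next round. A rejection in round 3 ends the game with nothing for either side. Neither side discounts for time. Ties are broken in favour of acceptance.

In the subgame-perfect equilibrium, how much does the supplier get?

75

Round 3 (the retailer proposes): rejection yields 0 for the supplier; the retailer offers 0 and keeps 400.
Round 2 (the supplier proposes): rejecting gives the retailer an expected 0.75 × 400 = 300. The supplier offers 300 and keeps 400 − 300 = 100.
Round 1 (the retailer proposes): rejecting gives the supplier an expected 0.75 × 100 = 75; the retailer offers that and keeps 325.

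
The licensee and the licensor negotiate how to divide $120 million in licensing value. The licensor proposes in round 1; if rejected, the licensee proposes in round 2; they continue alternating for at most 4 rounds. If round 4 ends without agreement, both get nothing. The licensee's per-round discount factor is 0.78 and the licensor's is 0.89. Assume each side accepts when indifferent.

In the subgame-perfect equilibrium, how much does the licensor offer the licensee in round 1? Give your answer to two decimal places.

75.27

By backward induction:
Round 4 (the licensee proposes): rejection yields 0 for the licensor; the licensee offers 0 and keeps 120.
Round 3 (the licensor proposes): the licensee can get 120 next round, worth 0.78 × 120 = 93.6 now. The licensor offers 93.6 and keeps 120 − 93.6 = 26.4.
Round 2 (the licensee proposes): the licensor can get 26.4 next round, worth 0.89 × 26.4 = 23.496 now; the licensee offers that and keeps 96.504.
Round 1 (the licensor proposes): the licensee can get 96.504 next round, worth 0.78 × 96.504 = 75.27312 now, so the licensor offers 75.27312, keeping 44.72688.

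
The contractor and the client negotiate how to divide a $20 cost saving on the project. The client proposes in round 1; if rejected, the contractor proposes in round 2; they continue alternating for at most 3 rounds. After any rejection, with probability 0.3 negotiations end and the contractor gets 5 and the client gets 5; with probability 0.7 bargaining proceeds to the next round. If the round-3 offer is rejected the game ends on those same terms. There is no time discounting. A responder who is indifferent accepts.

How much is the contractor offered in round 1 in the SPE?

By backward induction:
Round 3 (the client proposes): the contractor gets 5 if talks fail, so the client offers 5 and keeps 15.
Round 2 (the contractor proposes): rejecting gives the client an expected 0.7 × 15 + 0.3 × 5 = 12; the contractor offers that and keeps 8.
Round 1 (the client proposes): rejecting gives the contractor an expected 0.7 × 8 + 0.3 × 5 = 7.1; the client offers that and keeps 12.9.

7.1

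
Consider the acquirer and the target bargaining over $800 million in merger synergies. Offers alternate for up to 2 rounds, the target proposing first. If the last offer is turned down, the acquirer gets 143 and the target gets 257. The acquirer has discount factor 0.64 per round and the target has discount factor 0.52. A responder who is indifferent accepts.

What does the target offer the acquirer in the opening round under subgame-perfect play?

Round 2 (the acquirer proposes): the target gets 257 if talks fail, so the acquirer offers 257 and keeps 543.
Round 1 (the target proposes): the acquirer can get 543 next round, worth 0.64 × 543 = 347.52 now. The target offers 347.52 and keeps 800 − 347.52 = 452.48.

347.52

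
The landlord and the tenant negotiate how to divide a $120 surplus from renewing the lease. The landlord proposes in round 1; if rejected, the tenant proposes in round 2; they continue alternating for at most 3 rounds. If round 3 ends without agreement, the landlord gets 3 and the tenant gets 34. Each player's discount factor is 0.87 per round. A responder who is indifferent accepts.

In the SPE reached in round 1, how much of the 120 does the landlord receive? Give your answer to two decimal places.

80.69

Round 3 (the landlord proposes): the tenant gets 34 if talks fail, so the landlord offers 34 and keeps 86.
Round 2 (the tenant proposes): the landlord can get 86 next round, worth 0.87 × 86 = 74.82 now; the tenant offers that and keeps 45.18.
Round 1 (the landlord proposes): the tenant can get 45.18 next round, worth 0.87 × 45.18 = 39.3066 now. The landlord offers 39.3066 and keeps 120 − 39.3066 = 80.6934.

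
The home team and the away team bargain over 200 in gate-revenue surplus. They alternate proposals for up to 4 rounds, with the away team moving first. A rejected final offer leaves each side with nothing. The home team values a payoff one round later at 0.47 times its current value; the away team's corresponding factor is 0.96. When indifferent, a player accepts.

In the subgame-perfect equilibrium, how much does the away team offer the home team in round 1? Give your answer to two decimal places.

Round 4 (the home team proposes): rejection yields 0 for the away team; the home team offers 0 and keeps 200.
Round 3 (the away team proposes): the home team can get 200 next round, worth 0.47 × 200 = 94 now; the away team offers that and keeps 106.
Round 2 (the home team proposes): the away team can get 106 next round, worth 0.96 × 106 = 101.76 now, so the home team offers 101.76, keeping 98.24.
Round 1 (the away team proposes): the home team can get 98.24 next round, worth 0.47 × 98.24 = 46.1728 now; the away team offers that and keeps 153.8272.

46.17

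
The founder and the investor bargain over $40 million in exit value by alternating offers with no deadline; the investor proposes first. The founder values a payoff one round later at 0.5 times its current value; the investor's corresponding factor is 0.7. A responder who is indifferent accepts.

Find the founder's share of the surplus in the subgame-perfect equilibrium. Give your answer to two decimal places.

Let x be the investor's share when the investor proposes and y be the founder's share when the founder proposes.
The founder accepts iff offered ≥ 0.5·y, so x = 40 − 0.5y. Symmetrically y = 40 − 0.7x.
Substituting: x = 40 − 0.5(40 − 0.7x), giving x(1 − 0.7·0.5) = 40(1 − 0.5).
So x = 40 × 0.5 / 0.65 ≈ 30.7692, and the founder receives 40 − x ≈ 9.2308.

9.23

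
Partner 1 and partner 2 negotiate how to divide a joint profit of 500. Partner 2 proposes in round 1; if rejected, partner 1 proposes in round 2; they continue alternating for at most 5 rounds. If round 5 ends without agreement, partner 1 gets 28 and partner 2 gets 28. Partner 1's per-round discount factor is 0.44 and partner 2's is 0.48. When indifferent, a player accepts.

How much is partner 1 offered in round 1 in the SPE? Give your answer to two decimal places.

139.81

Round 5 (partner 2 proposes): partner 1 gets 28 if talks fail, so partner 2 offers 28 and keeps 472.
Round 4 (partner 1 proposes): partner 2 can get 472 next round, worth 0.48 × 472 = 226.56 now, so partner 1 offers 226.56, keeping 273.44.
Round 3 (partner 2 proposes): partner 1 can get 273.44 next round, worth 0.44 × 273.44 = 120.3136 now, so partner 2 offers 120.3136, keeping 379.6864.
Round 2 (partner 1 proposes): partner 2 can get 379.6864 next round, worth 0.48 × 379.6864 = 182.249472 now. Partner 1 offers 182.249472 and keeps 500 − 182.249472 = 317.750528.
Round 1 (partner 2 proposes): partner 1 can get 317.750528 next round, worth 0.44 × 317.750528 = 139.81023232 now. Partner 2 offers 139.81023232 and keeps 500 − 139.81023232 = 360.18976768.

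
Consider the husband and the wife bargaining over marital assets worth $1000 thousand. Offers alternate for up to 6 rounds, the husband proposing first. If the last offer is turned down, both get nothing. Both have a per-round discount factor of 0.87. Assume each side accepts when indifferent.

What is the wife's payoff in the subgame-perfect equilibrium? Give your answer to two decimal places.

Round 6 (the wife proposes): the husband will accept anything ≥ 0, so the wife offers 0 and keeps 1000.
Round 5 (the husband proposes): the wife can get 1000 next round, worth 0.87 × 1000 = 870 now; the husband offers that and keeps 130.
Round 4 (the wife proposes): the husband can get 130 next round, worth 0.87 × 130 = 113.1 now, so the wife offers 113.1, keeping 886.9.
Round 3 (the husband proposes): the wife can get 886.9 next round, worth 0.87 × 886.9 = 771.603 now, so the husband offers 771.603, keeping 228.397.
Round 2 (the wife proposes): the husband can get 228.397 next round, worth 0.87 × 228.397 = 198.70539 now; the wife offers that and keeps 801.29461.
Round 1 (the husband proposes): the wife can get 801.29461 next round, worth 0.87 × 801.29461 = 697.1263107 now, so the husband offers 697.1263107, keeping 302.8736893.

697.13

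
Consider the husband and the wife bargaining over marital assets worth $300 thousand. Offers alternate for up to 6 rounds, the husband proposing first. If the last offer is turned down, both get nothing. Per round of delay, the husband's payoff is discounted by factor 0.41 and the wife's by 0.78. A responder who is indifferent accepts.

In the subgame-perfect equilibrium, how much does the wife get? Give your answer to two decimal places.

By backward induction:
Round 6 (the wife proposes): the husband will accept anything ≥ 0, so the wife offers 0 and keeps 300.
Round 5 (the husband proposes): the wife can get 300 next round, worth 0.78 × 300 = 234 now, so the husband offers 234, keeping 66.
Round 4 (the wife proposes): the husband can get 66 next round, worth 0.41 × 66 = 27.06 now; the wife offers that and keeps 272.94.
Round 3 (the husband proposes): the wife can get 272.94 next round, worth 0.78 × 272.94 = 212.8932 now, so the husband offers 212.8932, keeping 87.1068.
Round 2 (the wife proposes): the husband can get 87.1068 next round, worth 0.41 × 87.1068 = 35.713788 now. The wife offers 35.713788 and keeps 300 − 35.713788 = 264.286212.
Round 1 (the husband proposes): the wife can get 264.286212 next round, worth 0.78 × 264.286212 = 206.14324536 now; the husband offers that and keeps 93.85675464.

206.14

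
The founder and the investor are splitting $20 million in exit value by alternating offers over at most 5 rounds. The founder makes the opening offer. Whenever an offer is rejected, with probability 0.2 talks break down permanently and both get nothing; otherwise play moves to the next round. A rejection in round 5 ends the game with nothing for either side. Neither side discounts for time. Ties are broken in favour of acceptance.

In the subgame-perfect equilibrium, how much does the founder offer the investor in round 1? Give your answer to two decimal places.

Round 5 (the founder proposes): rejection yields 0 for the investor; the founder offers 0 and keeps 20.
Round 4 (the investor proposes): rejecting gives the founder an expected 0.8 × 20 = 16; the investor offers that and keeps 4.
Round 3 (the founder proposes): rejecting gives the investor an expected 0.8 × 4 = 3.2. The founder offers 3.2 and keeps 20 − 3.2 = 16.8.
Round 2 (the investor proposes): rejecting gives the founder an expected 0.8 × 16.8 = 13.44; the investor offers that and keeps 6.56.
Round 1 (the founder proposes): rejecting gives the investor an expected 0.8 × 6.56 = 5.248; the founder offers that and keeps 14.752.

5.25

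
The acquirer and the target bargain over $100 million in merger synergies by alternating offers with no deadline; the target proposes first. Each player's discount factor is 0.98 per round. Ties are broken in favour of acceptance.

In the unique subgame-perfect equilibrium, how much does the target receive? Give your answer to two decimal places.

Let x be the target's share when the target proposes and y be the acquirer's share when the acquirer proposes.
The acquirer accepts iff offered ≥ 0.98·y, so x = 100 − 0.98y. Symmetrically y = 100 − 0.98x.
Substituting: x = 100 − 0.98(100 − 0.98x), giving x(1 − 0.98·0.98) = 100(1 − 0.98).
So x = 100 × 0.02 / 0.0396 ≈ 50.5051, and the acquirer receives 100 − x ≈ 49.4949.

50.51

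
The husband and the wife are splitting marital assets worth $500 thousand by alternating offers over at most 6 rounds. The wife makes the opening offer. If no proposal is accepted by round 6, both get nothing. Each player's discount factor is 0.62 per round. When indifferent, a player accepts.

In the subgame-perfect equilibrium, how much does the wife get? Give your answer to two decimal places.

Round 6 (the husband proposes): the wife will accept anything ≥ 0, so the husband offers 0 and keeps 500.
Round 5 (the wife proposes): the husband can get 500 next round, worth 0.62 × 500 = 310 now. The wife offers 310 and keeps 500 − 310 = 190.
Round 4 (the husband proposes): the wife can get 190 next round, worth 0.62 × 190 = 117.8 now; the husband offers that and keeps 382.2.
Round 3 (the wife proposes): the husband can get 382.2 next round, worth 0.62 × 382.2 = 236.964 now. The wife offers 236.964 and keeps 500 − 236.964 = 263.036.
Round 2 (the husband proposes): the wife can get 263.036 next round, worth 0.62 × 263.036 = 163.08232 now. The husband offers 163.08232 and keeps 500 − 163.08232 = 336.91768.
Round 1 (the wife proposes): the husband can get 336.91768 next round, worth 0.62 × 336.91768 = 208.8889616 now; the wife offers that and keeps 291.1110384.

291.11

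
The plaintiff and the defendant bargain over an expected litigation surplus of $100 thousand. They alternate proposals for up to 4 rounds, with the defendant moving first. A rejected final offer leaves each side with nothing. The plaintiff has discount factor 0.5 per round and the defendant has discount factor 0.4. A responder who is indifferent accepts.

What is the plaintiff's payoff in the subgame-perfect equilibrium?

Work backward from the last round.
Round 4 (the plaintiff proposes): rejection yields 0 for the defendant; the plaintiff offers 0 and keeps 100.
Round 3 (the defendant proposes): the plaintiff can get 100 next round, worth 0.5 × 100 = 50 now; the defendant offers that and keeps 50.
Round 2 (the plaintiff proposes): the defendant can get 50 next round, worth 0.4 × 50 = 20 now, so the plaintiff offers 20, keeping 80.
Round 1 (the defendant proposes): the plaintiff can get 80 next round, worth 0.5 × 80 = 40 now; the defendant offers that and keeps 60.

40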